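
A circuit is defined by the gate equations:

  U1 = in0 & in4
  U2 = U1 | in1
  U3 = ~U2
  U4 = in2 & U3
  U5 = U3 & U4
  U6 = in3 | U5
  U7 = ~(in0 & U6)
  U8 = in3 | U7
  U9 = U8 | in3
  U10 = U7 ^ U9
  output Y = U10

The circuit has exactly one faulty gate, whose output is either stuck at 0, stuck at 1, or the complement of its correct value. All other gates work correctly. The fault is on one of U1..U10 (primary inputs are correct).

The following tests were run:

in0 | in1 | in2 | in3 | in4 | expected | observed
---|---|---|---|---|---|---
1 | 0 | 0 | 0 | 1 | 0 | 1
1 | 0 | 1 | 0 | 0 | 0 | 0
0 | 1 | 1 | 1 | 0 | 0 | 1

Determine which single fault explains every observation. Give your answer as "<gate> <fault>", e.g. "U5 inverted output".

Fault-free values for test 1 (in0=1, in1=0, in2=0, in3=0, in4=1): U1=1, U2=1, U3=0, U4=0, U5=0, U6=0, U7=1, U8=1, U9=1, U10=0, giving Y=0. Observed 1.
Test 1: faults giving observed 1 are {U8 stuck-at-0, U8 inverted output, U9 stuck-at-0, U9 inverted output, U10 stuck-at-1, U10 inverted output}.
Test 2 (in0=1, in1=0, in2=1, in3=0, in4=0): fault-free U1=0, U2=0, U3=1, U4=1, U5=1, U6=1, U7=0, U8=0, U9=0, U10=0 → 0; observed 0. Eliminates U8 inverted output, U9 inverted output, U10 stuck-at-1, U10 inverted output.
Test 3 (in0=0, in1=1, in2=1, in3=1, in4=0): fault-free U1=0, U2=1, U3=0, U4=0, U5=0, U6=1, U7=1, U8=1, U9=1, U10=0 → 0; observed 1. Eliminates U8 stuck-at-0.
Only U9 stuck-at-0 is consistent with every test.

U9 stuck-at-0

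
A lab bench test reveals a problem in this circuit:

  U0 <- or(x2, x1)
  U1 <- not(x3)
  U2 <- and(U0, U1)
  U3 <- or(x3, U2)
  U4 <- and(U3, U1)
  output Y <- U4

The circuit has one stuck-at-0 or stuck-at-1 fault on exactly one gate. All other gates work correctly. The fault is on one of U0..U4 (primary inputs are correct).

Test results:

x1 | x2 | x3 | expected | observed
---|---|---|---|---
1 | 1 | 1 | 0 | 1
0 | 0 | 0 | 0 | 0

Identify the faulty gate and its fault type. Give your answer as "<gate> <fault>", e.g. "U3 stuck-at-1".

U1 stuck-at-1

Fault-free values for test 1 (x1=1, x2=1, x3=1): U0=1, U1=0, U2=0, U3=1, U4=0, giving Y=0. Observed 1.
Test 1: faults giving observed 1 are {U1 stuck-at-1, U4 stuck-at-1}.
Test 2 (x1=0, x2=0, x3=0): fault-free U0=0, U1=1, U2=0, U3=0, U4=0 → 0; observed 0. Eliminates U4 stuck-at-1.
Only U1 stuck-at-1 is consistent with every test.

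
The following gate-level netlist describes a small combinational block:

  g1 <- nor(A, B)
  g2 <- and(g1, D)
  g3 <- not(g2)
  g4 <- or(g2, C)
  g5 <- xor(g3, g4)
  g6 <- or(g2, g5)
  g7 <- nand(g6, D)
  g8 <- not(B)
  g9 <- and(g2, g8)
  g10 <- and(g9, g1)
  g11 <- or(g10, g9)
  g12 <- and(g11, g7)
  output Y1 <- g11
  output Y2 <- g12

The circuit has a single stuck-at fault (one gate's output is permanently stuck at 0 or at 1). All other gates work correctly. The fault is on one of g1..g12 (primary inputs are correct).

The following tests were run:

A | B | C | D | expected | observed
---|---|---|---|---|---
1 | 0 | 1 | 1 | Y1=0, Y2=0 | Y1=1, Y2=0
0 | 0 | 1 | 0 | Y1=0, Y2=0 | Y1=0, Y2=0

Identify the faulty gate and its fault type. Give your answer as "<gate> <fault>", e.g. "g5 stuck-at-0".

g1 stuck-at-1

Fault-free values for test 1 (A=1, B=0, C=1, D=1): g1=0, g2=0, g3=1, g4=1, g5=0, g6=0, g7=1, g8=1, g9=0, g10=0, g11=0, g12=0, giving Y1=0, Y2=0. Observed Y1=1, Y2=0.
Test 1: faults giving observed Y1=1, Y2=0 are {g1 stuck-at-1, g2 stuck-at-1}.
Test 2 (A=0, B=0, C=1, D=0): fault-free g1=1, g2=0, g3=1, g4=1, g5=0, g6=0, g7=1, g8=1, g9=0, g10=0, g11=0, g12=0 → Y1=0, Y2=0; observed Y1=0, Y2=0. Eliminates g2 stuck-at-1.
Only g1 stuck-at-1 is consistent with every test.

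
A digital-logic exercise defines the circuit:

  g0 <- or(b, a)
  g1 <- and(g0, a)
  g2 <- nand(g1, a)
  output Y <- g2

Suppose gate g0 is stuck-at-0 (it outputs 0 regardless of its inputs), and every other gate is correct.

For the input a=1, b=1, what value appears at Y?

1

Propagate with g0 forced: g0=0 [stuck-at-0], g1=0, g2=1.
So Y = 1. (Without the fault it would be 0.)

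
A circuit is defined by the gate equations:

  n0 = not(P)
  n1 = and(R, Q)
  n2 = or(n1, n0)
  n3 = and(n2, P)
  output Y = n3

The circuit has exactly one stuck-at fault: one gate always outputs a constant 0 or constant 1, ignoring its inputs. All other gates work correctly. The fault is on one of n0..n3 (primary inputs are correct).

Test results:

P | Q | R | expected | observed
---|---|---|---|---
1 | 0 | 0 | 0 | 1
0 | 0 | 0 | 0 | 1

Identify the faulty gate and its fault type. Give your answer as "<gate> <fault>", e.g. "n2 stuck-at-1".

Fault-free values for test 1 (P=1, Q=0, R=0): n0=0, n1=0, n2=0, n3=0, giving Y=0. Observed 1.
Test 1: faults giving observed 1 are {n0 stuck-at-1, n1 stuck-at-1, n2 stuck-at-1, n3 stuck-at-1}.
Test 2 (P=0, Q=0, R=0): fault-free n0=1, n1=0, n2=1, n3=0 → 0; observed 1. Eliminates n0 stuck-at-1, n1 stuck-at-1, n2 stuck-at-1.
Only n3 stuck-at-1 is consistent with every test.

n3 stuck-at-1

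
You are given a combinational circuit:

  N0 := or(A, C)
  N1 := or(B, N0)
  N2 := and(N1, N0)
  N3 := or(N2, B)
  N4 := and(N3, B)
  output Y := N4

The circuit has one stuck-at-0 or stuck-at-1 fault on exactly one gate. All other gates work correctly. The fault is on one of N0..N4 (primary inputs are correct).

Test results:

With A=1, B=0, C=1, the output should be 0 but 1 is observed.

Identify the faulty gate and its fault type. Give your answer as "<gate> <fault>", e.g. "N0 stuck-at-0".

Fault-free values for test 1 (A=1, B=0, C=1): N0=1, N1=1, N2=1, N3=1, N4=0, giving Y=0. Observed 1.
Test 1: faults giving observed 1 are {N4 stuck-at-1}.
Only N4 stuck-at-1 is consistent with every test.

N4 stuck-at-1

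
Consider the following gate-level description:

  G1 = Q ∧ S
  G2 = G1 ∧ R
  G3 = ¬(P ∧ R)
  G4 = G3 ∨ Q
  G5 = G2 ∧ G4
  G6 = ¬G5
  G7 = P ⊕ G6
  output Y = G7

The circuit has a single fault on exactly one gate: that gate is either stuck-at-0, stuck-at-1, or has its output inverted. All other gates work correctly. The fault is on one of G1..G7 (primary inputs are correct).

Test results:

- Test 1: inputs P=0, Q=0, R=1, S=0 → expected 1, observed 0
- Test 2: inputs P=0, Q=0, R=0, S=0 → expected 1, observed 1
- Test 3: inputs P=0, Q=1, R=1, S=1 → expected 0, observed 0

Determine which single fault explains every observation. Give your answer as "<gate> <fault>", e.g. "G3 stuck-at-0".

G1 stuck-at-1

Fault-free values for test 1 (P=0, Q=0, R=1, S=0): G1=0, G2=0, G3=1, G4=1, G5=0, G6=1, G7=1, giving Y=1. Observed 0.
Test 1: faults giving observed 0 are {G1 stuck-at-1, G1 inverted output, G2 stuck-at-1, G2 inverted output, G5 stuck-at-1, G5 inverted output, G6 stuck-at-0, G6 inverted output, G7 stuck-at-0, G7 inverted output}.
Test 2 (P=0, Q=0, R=0, S=0): fault-free G1=0, G2=0, G3=1, G4=1, G5=0, G6=1, G7=1 → 1; observed 1. Eliminates G2 stuck-at-1, G2 inverted output, G5 stuck-at-1, G5 inverted output, G6 stuck-at-0, G6 inverted output, G7 stuck-at-0, G7 inverted output.
Test 3 (P=0, Q=1, R=1, S=1): fault-free G1=1, G2=1, G3=1, G4=1, G5=1, G6=0, G7=0 → 0; observed 0. Eliminates G1 inverted output.
Only G1 stuck-at-1 is consistent with every test.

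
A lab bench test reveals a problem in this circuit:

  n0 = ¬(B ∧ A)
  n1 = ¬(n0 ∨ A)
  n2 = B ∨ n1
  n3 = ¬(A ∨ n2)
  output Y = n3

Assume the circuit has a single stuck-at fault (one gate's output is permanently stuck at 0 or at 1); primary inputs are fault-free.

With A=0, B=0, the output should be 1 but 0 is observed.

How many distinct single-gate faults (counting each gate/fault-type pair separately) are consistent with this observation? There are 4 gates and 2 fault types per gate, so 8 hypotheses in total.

4

Fault-free: n0=1, n1=0, n2=0, n3=1 → 1. Observed 0.
  n0 stuck-at-0: output 0 ✓
  n0 stuck-at-1: output 1 ✗
  n1 stuck-at-0: output 1 ✗
  n1 stuck-at-1: output 0 ✓
  n2 stuck-at-0: output 1 ✗
  n2 stuck-at-1: output 0 ✓
  n3 stuck-at-0: output 0 ✓
  n3 stuck-at-1: output 1 ✗
Consistent faults: {n0 stuck-at-0, n1 stuck-at-1, n2 stuck-at-1, n3 stuck-at-0} — 4 in all.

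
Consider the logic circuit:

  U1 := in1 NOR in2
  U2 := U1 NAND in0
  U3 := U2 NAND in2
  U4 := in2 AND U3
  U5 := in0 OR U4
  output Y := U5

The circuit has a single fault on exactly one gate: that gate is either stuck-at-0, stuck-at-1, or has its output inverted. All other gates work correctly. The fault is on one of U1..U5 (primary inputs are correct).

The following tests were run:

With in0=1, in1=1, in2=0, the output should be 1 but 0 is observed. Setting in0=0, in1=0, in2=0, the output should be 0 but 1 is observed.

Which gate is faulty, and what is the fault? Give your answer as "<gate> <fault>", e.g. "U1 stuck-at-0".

Fault-free values for test 1 (in0=1, in1=1, in2=0): U1=0, U2=1, U3=1, U4=0, U5=1, giving Y=1. Observed 0.
Test 1: faults giving observed 0 are {U5 stuck-at-0, U5 inverted output}.
Test 2 (in0=0, in1=0, in2=0): fault-free U1=1, U2=1, U3=1, U4=0, U5=0 → 0; observed 1. Eliminates U5 stuck-at-0.
Only U5 inverted output is consistent with every test.

U5 inverted output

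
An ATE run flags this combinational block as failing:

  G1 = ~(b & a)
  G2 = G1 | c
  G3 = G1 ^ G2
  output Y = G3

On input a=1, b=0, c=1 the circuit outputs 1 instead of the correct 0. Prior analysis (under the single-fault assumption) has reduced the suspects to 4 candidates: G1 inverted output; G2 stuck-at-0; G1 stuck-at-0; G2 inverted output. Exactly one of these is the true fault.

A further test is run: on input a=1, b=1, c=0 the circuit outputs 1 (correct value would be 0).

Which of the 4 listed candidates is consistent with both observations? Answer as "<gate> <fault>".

Evaluate each candidate on input a=1, b=1, c=0:
  G1 inverted output: G1=1 [inverted output], G2=1, G3=0 → 0 — eliminated
  G2 stuck-at-0: G1=0, G2=0 [stuck-at-0], G3=0 → 0 — eliminated
  G1 stuck-at-0: G1=0 [stuck-at-0], G2=0, G3=0 → 0 — eliminated
  G2 inverted output: G1=0, G2=1 [inverted output], G3=1 → 1 — matches
Only G2 inverted output reproduces the observed 1.

G2 inverted output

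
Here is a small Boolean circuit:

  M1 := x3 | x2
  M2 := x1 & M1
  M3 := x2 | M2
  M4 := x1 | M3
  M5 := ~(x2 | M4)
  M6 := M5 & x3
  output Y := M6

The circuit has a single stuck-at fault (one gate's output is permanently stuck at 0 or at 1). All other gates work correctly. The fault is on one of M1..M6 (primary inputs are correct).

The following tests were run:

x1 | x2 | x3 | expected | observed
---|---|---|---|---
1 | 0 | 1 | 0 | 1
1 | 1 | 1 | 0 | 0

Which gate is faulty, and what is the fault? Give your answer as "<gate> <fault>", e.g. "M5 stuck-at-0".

Fault-free values for test 1 (x1=1, x2=0, x3=1): M1=1, M2=1, M3=1, M4=1, M5=0, M6=0, giving Y=0. Observed 1.
Test 1: faults giving observed 1 are {M4 stuck-at-0, M5 stuck-at-1, M6 stuck-at-1}.
Test 2 (x1=1, x2=1, x3=1): fault-free M1=1, M2=1, M3=1, M4=1, M5=0, M6=0 → 0; observed 0. Eliminates M5 stuck-at-1, M6 stuck-at-1.
Only M4 stuck-at-0 is consistent with every test.

M4 stuck-at-0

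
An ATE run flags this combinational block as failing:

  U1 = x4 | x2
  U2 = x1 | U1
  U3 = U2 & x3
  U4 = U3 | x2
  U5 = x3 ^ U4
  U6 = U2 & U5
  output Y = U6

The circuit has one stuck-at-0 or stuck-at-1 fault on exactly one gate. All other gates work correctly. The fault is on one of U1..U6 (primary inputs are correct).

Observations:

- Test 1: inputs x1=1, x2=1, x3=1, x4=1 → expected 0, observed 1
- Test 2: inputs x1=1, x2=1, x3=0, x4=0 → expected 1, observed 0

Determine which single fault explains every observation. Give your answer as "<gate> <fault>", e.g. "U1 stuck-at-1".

Fault-free values for test 1 (x1=1, x2=1, x3=1, x4=1): U1=1, U2=1, U3=1, U4=1, U5=0, U6=0, giving Y=0. Observed 1.
Test 1: faults giving observed 1 are {U4 stuck-at-0, U5 stuck-at-1, U6 stuck-at-1}.
Test 2 (x1=1, x2=1, x3=0, x4=0): fault-free U1=1, U2=1, U3=0, U4=1, U5=1, U6=1 → 1; observed 0. Eliminates U5 stuck-at-1, U6 stuck-at-1.
Only U4 stuck-at-0 is consistent with every test.

U4 stuck-at-0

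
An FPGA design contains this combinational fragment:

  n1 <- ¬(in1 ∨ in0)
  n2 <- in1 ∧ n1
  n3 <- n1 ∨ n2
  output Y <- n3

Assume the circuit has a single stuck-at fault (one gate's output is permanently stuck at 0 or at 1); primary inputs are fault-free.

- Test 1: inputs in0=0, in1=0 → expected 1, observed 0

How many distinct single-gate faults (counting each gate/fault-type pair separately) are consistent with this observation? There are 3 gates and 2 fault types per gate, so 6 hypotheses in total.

Fault-free: n1=1, n2=0, n3=1 → 1. Observed 0.
  n1 stuck-at-0: output 0 ✓
  n1 stuck-at-1: output 1 ✗
  n2 stuck-at-0: output 1 ✗
  n2 stuck-at-1: output 1 ✗
  n3 stuck-at-0: output 0 ✓
  n3 stuck-at-1: output 1 ✗
Consistent faults: {n1 stuck-at-0, n3 stuck-at-0} — 2 in all.

2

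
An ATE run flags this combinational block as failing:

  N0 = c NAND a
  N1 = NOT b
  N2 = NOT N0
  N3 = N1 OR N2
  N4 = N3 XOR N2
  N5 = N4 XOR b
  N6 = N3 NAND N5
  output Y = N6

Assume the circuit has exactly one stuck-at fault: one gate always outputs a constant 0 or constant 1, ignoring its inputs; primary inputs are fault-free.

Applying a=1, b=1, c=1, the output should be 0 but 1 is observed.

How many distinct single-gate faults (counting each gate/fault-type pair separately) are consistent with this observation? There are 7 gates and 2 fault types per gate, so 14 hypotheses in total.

6

Fault-free: N0=0, N1=0, N2=1, N3=1, N4=0, N5=1, N6=0 → 0. Observed 1.
  N0 stuck-at-0: output 0 ✗
  N0 stuck-at-1: output 1 ✓
  N1 stuck-at-0: output 0 ✗
  N1 stuck-at-1: output 0 ✗
  N2 stuck-at-0: output 1 ✓
  N2 stuck-at-1: output 0 ✗
  N3 stuck-at-0: output 1 ✓
  N3 stuck-at-1: output 0 ✗
  N4 stuck-at-0: output 0 ✗
  N4 stuck-at-1: output 1 ✓
  N5 stuck-at-0: output 1 ✓
  N5 stuck-at-1: output 0 ✗
  N6 stuck-at-0: output 0 ✗
  N6 stuck-at-1: output 1 ✓
Consistent faults: {N0 stuck-at-1, N2 stuck-at-0, N3 stuck-at-0, N4 stuck-at-1, N5 stuck-at-0, N6 stuck-at-1} — 6 in all.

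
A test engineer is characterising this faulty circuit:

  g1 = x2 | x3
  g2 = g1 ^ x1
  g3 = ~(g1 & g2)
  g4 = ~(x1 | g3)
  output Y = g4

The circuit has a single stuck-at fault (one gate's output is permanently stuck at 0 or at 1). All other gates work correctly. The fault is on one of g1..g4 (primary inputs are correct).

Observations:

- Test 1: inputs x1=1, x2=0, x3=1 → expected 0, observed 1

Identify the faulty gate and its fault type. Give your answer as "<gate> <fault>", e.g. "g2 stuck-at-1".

Fault-free values for test 1 (x1=1, x2=0, x3=1): g1=1, g2=0, g3=1, g4=0, giving Y=0. Observed 1.
Test 1: faults giving observed 1 are {g4 stuck-at-1}.
Only g4 stuck-at-1 is consistent with every test.

g4 stuck-at-1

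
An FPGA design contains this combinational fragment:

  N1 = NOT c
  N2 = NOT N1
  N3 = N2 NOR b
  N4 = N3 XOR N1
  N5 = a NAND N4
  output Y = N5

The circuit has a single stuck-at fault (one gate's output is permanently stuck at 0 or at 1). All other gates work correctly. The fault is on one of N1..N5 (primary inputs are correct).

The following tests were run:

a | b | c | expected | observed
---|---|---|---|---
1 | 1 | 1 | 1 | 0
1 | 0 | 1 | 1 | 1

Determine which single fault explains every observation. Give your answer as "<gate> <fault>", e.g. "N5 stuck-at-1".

N1 stuck-at-1

Fault-free values for test 1 (a=1, b=1, c=1): N1=0, N2=1, N3=0, N4=0, N5=1, giving Y=1. Observed 0.
Test 1: faults giving observed 0 are {N1 stuck-at-1, N3 stuck-at-1, N4 stuck-at-1, N5 stuck-at-0}.
Test 2 (a=1, b=0, c=1): fault-free N1=0, N2=1, N3=0, N4=0, N5=1 → 1; observed 1. Eliminates N3 stuck-at-1, N4 stuck-at-1, N5 stuck-at-0.
Only N1 stuck-at-1 is consistent with every test.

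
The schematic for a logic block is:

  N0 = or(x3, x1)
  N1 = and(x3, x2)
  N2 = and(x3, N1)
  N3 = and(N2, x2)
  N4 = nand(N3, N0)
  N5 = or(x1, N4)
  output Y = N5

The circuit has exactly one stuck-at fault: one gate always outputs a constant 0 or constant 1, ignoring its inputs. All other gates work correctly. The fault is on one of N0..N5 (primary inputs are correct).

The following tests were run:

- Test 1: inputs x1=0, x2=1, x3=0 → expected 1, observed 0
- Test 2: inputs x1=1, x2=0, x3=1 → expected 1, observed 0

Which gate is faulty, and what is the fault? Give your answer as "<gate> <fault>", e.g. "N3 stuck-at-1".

N5 stuck-at-0

Fault-free values for test 1 (x1=0, x2=1, x3=0): N0=0, N1=0, N2=0, N3=0, N4=1, N5=1, giving Y=1. Observed 0.
Test 1: faults giving observed 0 are {N4 stuck-at-0, N5 stuck-at-0}.
Test 2 (x1=1, x2=0, x3=1): fault-free N0=1, N1=0, N2=0, N3=0, N4=1, N5=1 → 1; observed 0. Eliminates N4 stuck-at-0.
Only N5 stuck-at-0 is consistent with every test.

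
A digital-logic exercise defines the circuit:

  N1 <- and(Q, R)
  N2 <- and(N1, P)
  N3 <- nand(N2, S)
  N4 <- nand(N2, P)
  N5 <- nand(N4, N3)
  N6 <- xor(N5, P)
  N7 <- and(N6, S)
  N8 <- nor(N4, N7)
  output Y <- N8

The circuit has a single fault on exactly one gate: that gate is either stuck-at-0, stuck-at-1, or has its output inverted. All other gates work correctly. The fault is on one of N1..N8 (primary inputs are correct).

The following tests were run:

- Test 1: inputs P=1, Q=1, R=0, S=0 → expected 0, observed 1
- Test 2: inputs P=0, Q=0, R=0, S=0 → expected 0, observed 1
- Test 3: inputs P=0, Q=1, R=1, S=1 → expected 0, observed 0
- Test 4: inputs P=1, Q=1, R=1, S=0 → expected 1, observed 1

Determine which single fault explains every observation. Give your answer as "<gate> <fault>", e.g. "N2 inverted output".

N4 stuck-at-0

Fault-free values for test 1 (P=1, Q=1, R=0, S=0): N1=0, N2=0, N3=1, N4=1, N5=0, N6=1, N7=0, N8=0, giving Y=0. Observed 1.
Test 1: faults giving observed 1 are {N1 stuck-at-1, N1 inverted output, N2 stuck-at-1, N2 inverted output, N4 stuck-at-0, N4 inverted output, N8 stuck-at-1, N8 inverted output}.
Test 2 (P=0, Q=0, R=0, S=0): fault-free N1=0, N2=0, N3=1, N4=1, N5=0, N6=0, N7=0, N8=0 → 0; observed 1. Eliminates N1 stuck-at-1, N1 inverted output, N2 stuck-at-1, N2 inverted output.
Test 3 (P=0, Q=1, R=1, S=1): fault-free N1=1, N2=0, N3=1, N4=1, N5=0, N6=0, N7=0, N8=0 → 0; observed 0. Eliminates N8 stuck-at-1, N8 inverted output.
Test 4 (P=1, Q=1, R=1, S=0): fault-free N1=1, N2=1, N3=1, N4=0, N5=1, N6=0, N7=0, N8=1 → 1; observed 1. Eliminates N4 inverted output.
Only N4 stuck-at-0 is consistent with every test.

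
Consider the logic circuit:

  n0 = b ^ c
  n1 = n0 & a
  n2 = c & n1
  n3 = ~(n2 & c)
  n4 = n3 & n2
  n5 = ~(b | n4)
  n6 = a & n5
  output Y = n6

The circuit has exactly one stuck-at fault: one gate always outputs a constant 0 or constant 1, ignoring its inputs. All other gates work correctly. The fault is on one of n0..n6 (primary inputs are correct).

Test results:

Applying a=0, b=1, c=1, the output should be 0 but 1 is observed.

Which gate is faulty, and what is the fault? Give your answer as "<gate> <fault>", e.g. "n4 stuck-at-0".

Fault-free values for test 1 (a=0, b=1, c=1): n0=0, n1=0, n2=0, n3=1, n4=0, n5=0, n6=0, giving Y=0. Observed 1.
Test 1: faults giving observed 1 are {n6 stuck-at-1}.
Only n6 stuck-at-1 is consistent with every test.

n6 stuck-at-1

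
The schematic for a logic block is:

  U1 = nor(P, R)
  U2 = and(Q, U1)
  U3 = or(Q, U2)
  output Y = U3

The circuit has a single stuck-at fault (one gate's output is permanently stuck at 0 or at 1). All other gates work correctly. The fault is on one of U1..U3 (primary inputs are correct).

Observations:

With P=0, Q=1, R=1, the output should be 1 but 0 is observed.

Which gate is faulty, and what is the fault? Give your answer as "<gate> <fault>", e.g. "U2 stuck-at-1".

Fault-free values for test 1 (P=0, Q=1, R=1): U1=0, U2=0, U3=1, giving Y=1. Observed 0.
Test 1: faults giving observed 0 are {U3 stuck-at-0}.
Only U3 stuck-at-0 is consistent with every test.

U3 stuck-at-0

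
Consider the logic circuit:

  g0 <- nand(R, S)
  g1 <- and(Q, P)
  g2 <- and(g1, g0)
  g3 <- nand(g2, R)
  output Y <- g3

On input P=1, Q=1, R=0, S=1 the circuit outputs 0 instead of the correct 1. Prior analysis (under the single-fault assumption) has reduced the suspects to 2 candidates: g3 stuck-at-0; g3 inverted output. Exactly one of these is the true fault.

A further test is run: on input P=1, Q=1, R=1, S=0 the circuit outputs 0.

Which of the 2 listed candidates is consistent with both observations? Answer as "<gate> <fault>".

g3 stuck-at-0

Evaluate each candidate on input P=1, Q=1, R=1, S=0:
  g3 stuck-at-0: g0=1, g1=1, g2=1, g3=0 [stuck-at-0] → 0 — matches
  g3 inverted output: g0=1, g1=1, g2=1, g3=1 [inverted output] → 1 — eliminated
Only g3 stuck-at-0 reproduces the observed 0.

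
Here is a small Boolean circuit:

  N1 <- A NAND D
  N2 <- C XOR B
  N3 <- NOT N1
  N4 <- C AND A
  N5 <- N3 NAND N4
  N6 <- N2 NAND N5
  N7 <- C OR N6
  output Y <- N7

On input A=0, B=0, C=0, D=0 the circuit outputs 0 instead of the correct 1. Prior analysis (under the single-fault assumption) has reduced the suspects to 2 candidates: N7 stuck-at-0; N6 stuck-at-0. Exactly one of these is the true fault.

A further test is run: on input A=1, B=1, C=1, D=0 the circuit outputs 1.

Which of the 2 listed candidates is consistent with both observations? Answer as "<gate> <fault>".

N6 stuck-at-0

Evaluate each candidate on input A=1, B=1, C=1, D=0:
  N7 stuck-at-0: N1=1, N2=0, N3=0, N4=1, N5=1, N6=1, N7=0 [stuck-at-0] → 0 — eliminated
  N6 stuck-at-0: N1=1, N2=0, N3=0, N4=1, N5=1, N6=0 [stuck-at-0], N7=1 → 1 — matches
Only N6 stuck-at-0 reproduces the observed 1.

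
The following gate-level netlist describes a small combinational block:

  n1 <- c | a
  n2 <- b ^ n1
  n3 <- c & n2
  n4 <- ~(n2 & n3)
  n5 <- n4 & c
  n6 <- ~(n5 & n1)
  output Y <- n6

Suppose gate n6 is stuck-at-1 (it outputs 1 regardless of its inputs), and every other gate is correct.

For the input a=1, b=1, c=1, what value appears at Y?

Propagate with n6 forced: n1=1, n2=0, n3=0, n4=1, n5=1, n6=1 [stuck-at-1].
So Y = 1. (Without the fault it would be 0.)

1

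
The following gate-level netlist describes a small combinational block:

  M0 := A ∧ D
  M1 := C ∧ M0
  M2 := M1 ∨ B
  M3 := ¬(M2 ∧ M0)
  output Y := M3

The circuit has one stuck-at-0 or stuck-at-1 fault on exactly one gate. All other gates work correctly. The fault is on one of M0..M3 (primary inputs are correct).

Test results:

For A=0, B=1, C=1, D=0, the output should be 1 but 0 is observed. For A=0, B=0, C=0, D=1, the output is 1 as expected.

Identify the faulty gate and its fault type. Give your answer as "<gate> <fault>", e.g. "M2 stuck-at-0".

Fault-free values for test 1 (A=0, B=1, C=1, D=0): M0=0, M1=0, M2=1, M3=1, giving Y=1. Observed 0.
Test 1: faults giving observed 0 are {M0 stuck-at-1, M3 stuck-at-0}.
Test 2 (A=0, B=0, C=0, D=1): fault-free M0=0, M1=0, M2=0, M3=1 → 1; observed 1. Eliminates M3 stuck-at-0.
Only M0 stuck-at-1 is consistent with every test.

M0 stuck-at-1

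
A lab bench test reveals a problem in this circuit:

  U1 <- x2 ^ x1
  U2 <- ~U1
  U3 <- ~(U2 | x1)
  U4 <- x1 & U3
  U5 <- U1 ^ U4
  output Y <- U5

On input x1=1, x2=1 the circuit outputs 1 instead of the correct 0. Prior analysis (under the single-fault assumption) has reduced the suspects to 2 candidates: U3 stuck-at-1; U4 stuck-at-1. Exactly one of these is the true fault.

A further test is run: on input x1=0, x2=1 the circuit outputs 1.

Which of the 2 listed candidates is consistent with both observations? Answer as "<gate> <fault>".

U3 stuck-at-1

Evaluate each candidate on input x1=0, x2=1:
  U3 stuck-at-1: U1=1, U2=0, U3=1 [stuck-at-1], U4=0, U5=1 → 1 — matches
  U4 stuck-at-1: U1=1, U2=0, U3=1, U4=1 [stuck-at-1], U5=0 → 0 — eliminated
Only U3 stuck-at-1 reproduces the observed 1.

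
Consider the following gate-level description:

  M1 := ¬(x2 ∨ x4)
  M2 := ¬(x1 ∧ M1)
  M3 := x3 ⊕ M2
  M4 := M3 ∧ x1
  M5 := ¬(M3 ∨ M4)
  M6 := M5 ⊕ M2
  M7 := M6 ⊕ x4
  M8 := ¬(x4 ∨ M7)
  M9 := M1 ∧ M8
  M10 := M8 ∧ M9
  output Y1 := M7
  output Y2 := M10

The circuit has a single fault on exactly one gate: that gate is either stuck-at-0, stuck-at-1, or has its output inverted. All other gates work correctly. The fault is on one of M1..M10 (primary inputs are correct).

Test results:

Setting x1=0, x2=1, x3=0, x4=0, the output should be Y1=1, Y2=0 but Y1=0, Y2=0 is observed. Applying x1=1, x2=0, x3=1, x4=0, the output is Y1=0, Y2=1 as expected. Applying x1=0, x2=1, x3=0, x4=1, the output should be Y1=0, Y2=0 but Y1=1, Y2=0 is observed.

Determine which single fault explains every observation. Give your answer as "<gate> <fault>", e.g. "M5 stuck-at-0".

M6 stuck-at-0

Fault-free values for test 1 (x1=0, x2=1, x3=0, x4=0): M1=0, M2=1, M3=1, M4=0, M5=0, M6=1, M7=1, M8=0, M9=0, M10=0, giving Y1=1, Y2=0. Observed Y1=0, Y2=0.
Test 1: faults giving observed Y1=0, Y2=0 are {M3 stuck-at-0, M3 inverted output, M5 stuck-at-1, M5 inverted output, M6 stuck-at-0, M6 inverted output, M7 stuck-at-0, M7 inverted output}.
Test 2 (x1=1, x2=0, x3=1, x4=0): fault-free M1=1, M2=0, M3=1, M4=1, M5=0, M6=0, M7=0, M8=1, M9=1, M10=1 → Y1=0, Y2=1; observed Y1=0, Y2=1. Eliminates M3 stuck-at-0, M3 inverted output, M5 stuck-at-1, M5 inverted output, M6 inverted output, M7 inverted output.
Test 3 (x1=0, x2=1, x3=0, x4=1): fault-free M1=0, M2=1, M3=1, M4=0, M5=0, M6=1, M7=0, M8=0, M9=0, M10=0 → Y1=0, Y2=0; observed Y1=1, Y2=0. Eliminates M7 stuck-at-0.
Only M6 stuck-at-0 is consistent with every test.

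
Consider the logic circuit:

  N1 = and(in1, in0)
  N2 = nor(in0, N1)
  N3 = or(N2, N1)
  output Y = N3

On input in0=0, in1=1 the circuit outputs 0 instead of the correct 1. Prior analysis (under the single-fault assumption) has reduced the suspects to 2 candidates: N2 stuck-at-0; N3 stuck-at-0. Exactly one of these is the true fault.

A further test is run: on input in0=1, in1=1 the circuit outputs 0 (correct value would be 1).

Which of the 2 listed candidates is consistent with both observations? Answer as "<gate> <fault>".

N3 stuck-at-0

Evaluate each candidate on input in0=1, in1=1:
  N2 stuck-at-0: N1=1, N2=0 [stuck-at-0], N3=1 → 1 — eliminated
  N3 stuck-at-0: N1=1, N2=0, N3=0 [stuck-at-0] → 0 — matches
Only N3 stuck-at-0 reproduces the observed 0.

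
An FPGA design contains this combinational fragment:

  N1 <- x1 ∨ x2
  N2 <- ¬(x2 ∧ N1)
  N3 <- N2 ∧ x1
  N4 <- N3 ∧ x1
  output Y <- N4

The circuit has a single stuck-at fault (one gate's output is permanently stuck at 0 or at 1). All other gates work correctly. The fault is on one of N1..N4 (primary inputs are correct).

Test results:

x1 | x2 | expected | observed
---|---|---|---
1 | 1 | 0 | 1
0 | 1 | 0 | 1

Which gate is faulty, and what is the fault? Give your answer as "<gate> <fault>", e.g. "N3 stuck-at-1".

Fault-free values for test 1 (x1=1, x2=1): N1=1, N2=0, N3=0, N4=0, giving Y=0. Observed 1.
Test 1: faults giving observed 1 are {N1 stuck-at-0, N2 stuck-at-1, N3 stuck-at-1, N4 stuck-at-1}.
Test 2 (x1=0, x2=1): fault-free N1=1, N2=0, N3=0, N4=0 → 0; observed 1. Eliminates N1 stuck-at-0, N2 stuck-at-1, N3 stuck-at-1.
Only N4 stuck-at-1 is consistent with every test.

N4 stuck-at-1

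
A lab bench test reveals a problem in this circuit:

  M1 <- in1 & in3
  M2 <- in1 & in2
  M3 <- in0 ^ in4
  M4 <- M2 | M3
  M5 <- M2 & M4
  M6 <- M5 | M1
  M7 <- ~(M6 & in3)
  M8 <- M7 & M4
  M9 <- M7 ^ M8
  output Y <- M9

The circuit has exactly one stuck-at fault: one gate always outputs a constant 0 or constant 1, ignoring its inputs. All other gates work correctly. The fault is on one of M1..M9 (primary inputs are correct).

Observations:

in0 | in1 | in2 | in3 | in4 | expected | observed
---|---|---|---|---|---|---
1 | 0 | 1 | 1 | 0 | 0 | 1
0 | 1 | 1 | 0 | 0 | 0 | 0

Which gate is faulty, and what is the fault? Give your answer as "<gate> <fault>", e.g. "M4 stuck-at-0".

Fault-free values for test 1 (in0=1, in1=0, in2=1, in3=1, in4=0): M1=0, M2=0, M3=1, M4=1, M5=0, M6=0, M7=1, M8=1, M9=0, giving Y=0. Observed 1.
Test 1: faults giving observed 1 are {M3 stuck-at-0, M4 stuck-at-0, M8 stuck-at-0, M9 stuck-at-1}.
Test 2 (in0=0, in1=1, in2=1, in3=0, in4=0): fault-free M1=0, M2=1, M3=0, M4=1, M5=1, M6=1, M7=1, M8=1, M9=0 → 0; observed 0. Eliminates M4 stuck-at-0, M8 stuck-at-0, M9 stuck-at-1.
Only M3 stuck-at-0 is consistent with every test.

M3 stuck-at-0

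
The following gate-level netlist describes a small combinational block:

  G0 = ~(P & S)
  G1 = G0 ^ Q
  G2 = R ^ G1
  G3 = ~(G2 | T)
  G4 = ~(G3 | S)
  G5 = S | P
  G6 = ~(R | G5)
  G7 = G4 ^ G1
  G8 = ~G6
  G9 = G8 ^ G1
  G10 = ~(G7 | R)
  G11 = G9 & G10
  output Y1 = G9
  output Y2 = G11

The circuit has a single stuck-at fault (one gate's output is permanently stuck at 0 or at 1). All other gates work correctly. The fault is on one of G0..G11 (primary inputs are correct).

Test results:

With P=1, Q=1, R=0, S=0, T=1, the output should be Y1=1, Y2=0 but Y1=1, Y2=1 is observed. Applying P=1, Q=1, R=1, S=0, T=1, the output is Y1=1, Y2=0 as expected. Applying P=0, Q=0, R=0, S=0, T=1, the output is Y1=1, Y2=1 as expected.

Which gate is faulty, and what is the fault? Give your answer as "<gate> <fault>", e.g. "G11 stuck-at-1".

Fault-free values for test 1 (P=1, Q=1, R=0, S=0, T=1): G0=1, G1=0, G2=0, G3=0, G4=1, G5=1, G6=0, G7=1, G8=1, G9=1, G10=0, G11=0, giving Y1=1, Y2=0. Observed Y1=1, Y2=1.
Test 1: faults giving observed Y1=1, Y2=1 are {G3 stuck-at-1, G4 stuck-at-0, G7 stuck-at-0, G10 stuck-at-1, G11 stuck-at-1}.
Test 2 (P=1, Q=1, R=1, S=0, T=1): fault-free G0=1, G1=0, G2=1, G3=0, G4=1, G5=1, G6=0, G7=1, G8=1, G9=1, G10=0, G11=0 → Y1=1, Y2=0; observed Y1=1, Y2=0. Eliminates G10 stuck-at-1, G11 stuck-at-1.
Test 3 (P=0, Q=0, R=0, S=0, T=1): fault-free G0=1, G1=1, G2=1, G3=0, G4=1, G5=0, G6=1, G7=0, G8=0, G9=1, G10=1, G11=1 → Y1=1, Y2=1; observed Y1=1, Y2=1. Eliminates G3 stuck-at-1, G4 stuck-at-0.
Only G7 stuck-at-0 is consistent with every test.

G7 stuck-at-0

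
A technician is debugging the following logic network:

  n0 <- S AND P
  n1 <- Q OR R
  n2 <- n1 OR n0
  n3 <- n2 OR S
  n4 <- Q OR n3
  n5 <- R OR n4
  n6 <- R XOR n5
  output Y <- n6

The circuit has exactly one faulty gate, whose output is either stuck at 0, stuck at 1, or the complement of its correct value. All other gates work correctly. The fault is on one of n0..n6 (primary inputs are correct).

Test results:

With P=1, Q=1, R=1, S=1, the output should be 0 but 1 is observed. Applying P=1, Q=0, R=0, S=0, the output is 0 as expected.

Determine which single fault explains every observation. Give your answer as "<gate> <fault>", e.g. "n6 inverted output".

n5 stuck-at-0

Fault-free values for test 1 (P=1, Q=1, R=1, S=1): n0=1, n1=1, n2=1, n3=1, n4=1, n5=1, n6=0, giving Y=0. Observed 1.
Test 1: faults giving observed 1 are {n5 stuck-at-0, n5 inverted output, n6 stuck-at-1, n6 inverted output}.
Test 2 (P=1, Q=0, R=0, S=0): fault-free n0=0, n1=0, n2=0, n3=0, n4=0, n5=0, n6=0 → 0; observed 0. Eliminates n5 inverted output, n6 stuck-at-1, n6 inverted output.
Only n5 stuck-at-0 is consistent with every test.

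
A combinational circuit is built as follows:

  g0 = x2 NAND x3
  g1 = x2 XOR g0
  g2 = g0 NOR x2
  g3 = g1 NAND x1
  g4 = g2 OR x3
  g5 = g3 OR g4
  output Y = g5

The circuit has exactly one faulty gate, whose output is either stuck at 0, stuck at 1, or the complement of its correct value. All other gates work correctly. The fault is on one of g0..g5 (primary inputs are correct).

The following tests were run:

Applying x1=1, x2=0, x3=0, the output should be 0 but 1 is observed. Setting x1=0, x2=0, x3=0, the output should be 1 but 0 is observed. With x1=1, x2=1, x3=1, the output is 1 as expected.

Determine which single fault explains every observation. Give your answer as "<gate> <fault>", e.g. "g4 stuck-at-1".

Fault-free values for test 1 (x1=1, x2=0, x3=0): g0=1, g1=1, g2=0, g3=0, g4=0, g5=0, giving Y=0. Observed 1.
Test 1: faults giving observed 1 are {g0 stuck-at-0, g0 inverted output, g1 stuck-at-0, g1 inverted output, g2 stuck-at-1, g2 inverted output, g3 stuck-at-1, g3 inverted output, g4 stuck-at-1, g4 inverted output, g5 stuck-at-1, g5 inverted output}.
Test 2 (x1=0, x2=0, x3=0): fault-free g0=1, g1=1, g2=0, g3=1, g4=0, g5=1 → 1; observed 0. Eliminates g0 stuck-at-0, g0 inverted output, g1 stuck-at-0, g1 inverted output, g2 stuck-at-1, g2 inverted output, g3 stuck-at-1, g4 stuck-at-1, g4 inverted output, g5 stuck-at-1.
Test 3 (x1=1, x2=1, x3=1): fault-free g0=0, g1=1, g2=0, g3=0, g4=1, g5=1 → 1; observed 1. Eliminates g5 inverted output.
Only g3 inverted output is consistent with every test.

g3 inverted output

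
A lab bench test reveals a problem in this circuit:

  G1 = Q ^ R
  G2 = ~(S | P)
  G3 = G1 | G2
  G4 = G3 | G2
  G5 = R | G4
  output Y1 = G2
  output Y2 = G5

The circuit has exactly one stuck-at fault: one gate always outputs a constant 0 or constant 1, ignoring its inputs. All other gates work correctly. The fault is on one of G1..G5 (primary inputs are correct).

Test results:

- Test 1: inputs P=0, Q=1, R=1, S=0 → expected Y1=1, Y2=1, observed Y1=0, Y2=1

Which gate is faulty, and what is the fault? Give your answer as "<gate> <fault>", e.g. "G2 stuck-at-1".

G2 stuck-at-0

Fault-free values for test 1 (P=0, Q=1, R=1, S=0): G1=0, G2=1, G3=1, G4=1, G5=1, giving Y1=1, Y2=1. Observed Y1=0, Y2=1.
Test 1: faults giving observed Y1=0, Y2=1 are {G2 stuck-at-0}.
Only G2 stuck-at-0 is consistent with every test.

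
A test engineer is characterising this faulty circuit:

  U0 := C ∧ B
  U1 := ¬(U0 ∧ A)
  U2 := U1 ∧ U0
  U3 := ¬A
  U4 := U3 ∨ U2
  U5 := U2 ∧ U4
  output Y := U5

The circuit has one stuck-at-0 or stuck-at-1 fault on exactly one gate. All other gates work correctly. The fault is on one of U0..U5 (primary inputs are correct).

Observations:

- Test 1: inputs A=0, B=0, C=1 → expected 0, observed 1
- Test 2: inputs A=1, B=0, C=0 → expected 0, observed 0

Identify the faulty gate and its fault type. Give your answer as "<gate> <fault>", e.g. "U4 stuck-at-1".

U0 stuck-at-1

Fault-free values for test 1 (A=0, B=0, C=1): U0=0, U1=1, U2=0, U3=1, U4=1, U5=0, giving Y=0. Observed 1.
Test 1: faults giving observed 1 are {U0 stuck-at-1, U2 stuck-at-1, U5 stuck-at-1}.
Test 2 (A=1, B=0, C=0): fault-free U0=0, U1=1, U2=0, U3=0, U4=0, U5=0 → 0; observed 0. Eliminates U2 stuck-at-1, U5 stuck-at-1.
Only U0 stuck-at-1 is consistent with every test.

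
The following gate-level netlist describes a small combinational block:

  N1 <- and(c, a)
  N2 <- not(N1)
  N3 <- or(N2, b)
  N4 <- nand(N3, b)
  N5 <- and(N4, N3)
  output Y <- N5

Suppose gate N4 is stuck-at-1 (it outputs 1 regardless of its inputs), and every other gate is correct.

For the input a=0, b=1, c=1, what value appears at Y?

Propagate with N4 forced: N1=0, N2=1, N3=1, N4=1 [stuck-at-1], N5=1.
So Y = 1. (Without the fault it would be 0.)

1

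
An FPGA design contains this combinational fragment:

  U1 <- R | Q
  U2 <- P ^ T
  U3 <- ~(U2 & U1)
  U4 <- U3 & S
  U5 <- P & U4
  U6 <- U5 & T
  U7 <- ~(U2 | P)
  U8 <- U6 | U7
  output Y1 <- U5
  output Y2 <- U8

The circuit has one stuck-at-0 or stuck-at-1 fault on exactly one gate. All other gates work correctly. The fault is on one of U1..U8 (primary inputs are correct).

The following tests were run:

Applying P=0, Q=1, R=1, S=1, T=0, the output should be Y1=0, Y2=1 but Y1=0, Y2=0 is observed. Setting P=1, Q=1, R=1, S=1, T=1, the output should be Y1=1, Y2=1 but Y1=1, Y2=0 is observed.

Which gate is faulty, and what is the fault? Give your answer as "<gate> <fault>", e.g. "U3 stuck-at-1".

U8 stuck-at-0

Fault-free values for test 1 (P=0, Q=1, R=1, S=1, T=0): U1=1, U2=0, U3=1, U4=1, U5=0, U6=0, U7=1, U8=1, giving Y1=0, Y2=1. Observed Y1=0, Y2=0.
Test 1: faults giving observed Y1=0, Y2=0 are {U2 stuck-at-1, U7 stuck-at-0, U8 stuck-at-0}.
Test 2 (P=1, Q=1, R=1, S=1, T=1): fault-free U1=1, U2=0, U3=1, U4=1, U5=1, U6=1, U7=0, U8=1 → Y1=1, Y2=1; observed Y1=1, Y2=0. Eliminates U2 stuck-at-1, U7 stuck-at-0.
Only U8 stuck-at-0 is consistent with every test.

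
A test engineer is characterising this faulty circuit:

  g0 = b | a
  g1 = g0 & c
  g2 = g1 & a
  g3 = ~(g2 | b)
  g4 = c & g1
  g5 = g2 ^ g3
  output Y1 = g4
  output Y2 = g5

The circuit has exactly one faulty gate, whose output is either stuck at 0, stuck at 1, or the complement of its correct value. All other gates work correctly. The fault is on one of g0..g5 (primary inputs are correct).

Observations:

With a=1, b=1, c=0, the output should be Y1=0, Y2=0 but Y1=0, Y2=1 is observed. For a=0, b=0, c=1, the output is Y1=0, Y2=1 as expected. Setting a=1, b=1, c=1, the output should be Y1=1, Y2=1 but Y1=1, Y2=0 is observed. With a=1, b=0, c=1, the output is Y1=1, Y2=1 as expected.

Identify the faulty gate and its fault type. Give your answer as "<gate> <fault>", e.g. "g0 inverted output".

Fault-free values for test 1 (a=1, b=1, c=0): g0=1, g1=0, g2=0, g3=0, g4=0, g5=0, giving Y1=0, Y2=0. Observed Y1=0, Y2=1.
Test 1: faults giving observed Y1=0, Y2=1 are {g1 stuck-at-1, g1 inverted output, g2 stuck-at-1, g2 inverted output, g3 stuck-at-1, g3 inverted output, g5 stuck-at-1, g5 inverted output}.
Test 2 (a=0, b=0, c=1): fault-free g0=0, g1=0, g2=0, g3=1, g4=0, g5=1 → Y1=0, Y2=1; observed Y1=0, Y2=1. Eliminates g1 stuck-at-1, g1 inverted output, g3 inverted output, g5 inverted output.
Test 3 (a=1, b=1, c=1): fault-free g0=1, g1=1, g2=1, g3=0, g4=1, g5=1 → Y1=1, Y2=1; observed Y1=1, Y2=0. Eliminates g2 stuck-at-1, g5 stuck-at-1.
Test 4 (a=1, b=0, c=1): fault-free g0=1, g1=1, g2=1, g3=0, g4=1, g5=1 → Y1=1, Y2=1; observed Y1=1, Y2=1. Eliminates g3 stuck-at-1.
Only g2 inverted output is consistent with every test.

g2 inverted output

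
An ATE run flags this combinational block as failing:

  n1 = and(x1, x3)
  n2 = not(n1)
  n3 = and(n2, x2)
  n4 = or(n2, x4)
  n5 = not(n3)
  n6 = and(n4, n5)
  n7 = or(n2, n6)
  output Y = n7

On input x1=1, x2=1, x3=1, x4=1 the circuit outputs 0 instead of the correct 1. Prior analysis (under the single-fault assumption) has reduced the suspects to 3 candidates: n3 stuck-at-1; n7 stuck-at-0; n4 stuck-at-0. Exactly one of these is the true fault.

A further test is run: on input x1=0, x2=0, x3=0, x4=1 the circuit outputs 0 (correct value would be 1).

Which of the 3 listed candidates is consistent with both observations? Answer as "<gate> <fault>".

Evaluate each candidate on input x1=0, x2=0, x3=0, x4=1:
  n3 stuck-at-1: n1=0, n2=1, n3=1 [stuck-at-1], n4=1, n5=0, n6=0, n7=1 → 1 — eliminated
  n7 stuck-at-0: n1=0, n2=1, n3=0, n4=1, n5=1, n6=1, n7=0 [stuck-at-0] → 0 — matches
  n4 stuck-at-0: n1=0, n2=1, n3=0, n4=0 [stuck-at-0], n5=1, n6=0, n7=1 → 1 — eliminated
Only n7 stuck-at-0 reproduces the observed 0.

n7 stuck-at-0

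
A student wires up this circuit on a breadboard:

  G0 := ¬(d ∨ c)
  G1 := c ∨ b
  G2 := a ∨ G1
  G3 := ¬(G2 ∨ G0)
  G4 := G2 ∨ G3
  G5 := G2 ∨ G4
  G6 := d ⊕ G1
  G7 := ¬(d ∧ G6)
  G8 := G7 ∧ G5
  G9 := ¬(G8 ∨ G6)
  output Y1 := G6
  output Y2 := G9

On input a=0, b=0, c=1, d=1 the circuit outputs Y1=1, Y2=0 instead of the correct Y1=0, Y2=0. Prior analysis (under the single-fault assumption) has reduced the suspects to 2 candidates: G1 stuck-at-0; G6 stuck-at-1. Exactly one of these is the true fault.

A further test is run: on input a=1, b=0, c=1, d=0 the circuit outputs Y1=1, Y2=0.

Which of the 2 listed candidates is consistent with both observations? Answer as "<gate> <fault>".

Evaluate each candidate on input a=1, b=0, c=1, d=0:
  G1 stuck-at-0: G0=0, G1=0 [stuck-at-0], G2=1, G3=0, G4=1, G5=1, G6=0, G7=1, G8=1, G9=0 → Y1=0, Y2=0 — eliminated
  G6 stuck-at-1: G0=0, G1=1, G2=1, G3=0, G4=1, G5=1, G6=1 [stuck-at-1], G7=1, G8=1, G9=0 → Y1=1, Y2=0 — matches
Only G6 stuck-at-1 reproduces the observed Y1=1, Y2=0.

G6 stuck-at-1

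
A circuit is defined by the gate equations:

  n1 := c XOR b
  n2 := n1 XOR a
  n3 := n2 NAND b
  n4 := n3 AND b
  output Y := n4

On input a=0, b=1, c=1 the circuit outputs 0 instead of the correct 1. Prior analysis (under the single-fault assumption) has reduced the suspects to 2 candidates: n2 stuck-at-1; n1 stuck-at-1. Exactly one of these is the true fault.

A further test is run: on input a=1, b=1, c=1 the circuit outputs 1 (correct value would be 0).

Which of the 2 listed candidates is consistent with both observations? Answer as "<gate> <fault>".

n1 stuck-at-1

Evaluate each candidate on input a=1, b=1, c=1:
  n2 stuck-at-1: n1=0, n2=1 [stuck-at-1], n3=0, n4=0 → 0 — eliminated
  n1 stuck-at-1: n1=1 [stuck-at-1], n2=0, n3=1, n4=1 → 1 — matches
Only n1 stuck-at-1 reproduces the observed 1.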